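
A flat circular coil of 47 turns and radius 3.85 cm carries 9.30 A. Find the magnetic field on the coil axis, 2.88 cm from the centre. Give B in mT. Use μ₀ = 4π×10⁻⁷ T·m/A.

B ≈ 3.66 mT

For an N-turn flat coil, B = Nμ₀IR²/[2(R²+z²)^(3/2)] with R = 0.0385 m, z = 0.0288 m.
B = 47 × 7.79×10⁻⁵ T = 3.66×10⁻³ T.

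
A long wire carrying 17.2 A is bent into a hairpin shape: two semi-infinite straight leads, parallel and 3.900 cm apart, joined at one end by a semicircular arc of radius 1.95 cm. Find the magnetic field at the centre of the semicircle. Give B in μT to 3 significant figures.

The semicircular arc contributes B_arc = μ₀I·π/(4πR) = μ₀I/(4R) = 2.77×10⁻⁴ T.
Each semi-infinite lead is at perpendicular distance R = 0.0195 m from the centre, with the perpendicular foot at its near end, so it contributes μ₀I/(4πR); both point the same way, together 1.76×10⁻⁴ T.
Arc and leads all point the same direction: B = 2.77×10⁻⁴ + 1.76×10⁻⁴ = 4.54×10⁻⁴ T.

B ≈ 454 μT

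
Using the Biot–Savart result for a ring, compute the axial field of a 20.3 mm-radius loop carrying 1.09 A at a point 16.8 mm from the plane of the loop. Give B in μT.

On the axis of a circular loop, B = μ₀IR² / [2(R²+z²)^(3/2)].
R² + z² = (0.0203)² + (0.0168)² = 0.0006943 m², and (R²+z²)^(3/2) = 1.83×10⁻⁵ m³.
B = (4π×10⁻⁷ × 1.09 × 0.0004121) / (2 × 1.83×10⁻⁵) = 1.54×10⁻⁵ T.

B ≈ 15.4 μT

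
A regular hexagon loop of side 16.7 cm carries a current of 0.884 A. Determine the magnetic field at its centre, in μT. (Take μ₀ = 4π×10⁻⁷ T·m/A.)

B ≈ 3.67 μT

Each side is a finite straight segment at perpendicular distance d = a/(2 tan(π/6)) = 0.1446 m from the centre, with end-angles ±π/6.
One side contributes B₁ = (μ₀I/4πd)·2 sin(π/6) = 6.11×10⁻⁷ T.
All 6 sides add in the same direction: B = 6 × 6.11×10⁻⁷ = 3.67×10⁻⁶ T.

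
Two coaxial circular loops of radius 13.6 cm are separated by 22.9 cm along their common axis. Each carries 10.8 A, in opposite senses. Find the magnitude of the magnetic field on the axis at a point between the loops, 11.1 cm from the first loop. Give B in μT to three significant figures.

Each loop contributes B = μ₀IR²/[2(R²+z²)^(3/2)] on the axis, with z measured from that loop.
Loop 1 (z = 0.111 m): B₁ = 2.32×10⁻⁵ T. Loop 2 (z = 0.118 m): B₂ = 2.15×10⁻⁵ T.
The fields oppose: B = |B₁ − B₂| = 1.70×10⁻⁶ T.

B ≈ 1.70 μT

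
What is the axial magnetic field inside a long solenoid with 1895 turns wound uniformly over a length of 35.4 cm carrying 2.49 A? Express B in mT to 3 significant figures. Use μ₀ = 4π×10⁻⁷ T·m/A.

B ≈ 16.8 mT

Inside a long solenoid, B = μ₀nI with n = 5353 turns/m.
B = 4π×10⁻⁷ × 5353 × 2.49 = 1.68×10⁻² T.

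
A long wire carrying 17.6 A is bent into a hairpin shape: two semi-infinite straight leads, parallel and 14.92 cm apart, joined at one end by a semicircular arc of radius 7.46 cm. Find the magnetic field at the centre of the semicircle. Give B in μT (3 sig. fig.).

B ≈ 121 μT

The semicircular arc contributes B_arc = μ₀I·π/(4πR) = μ₀I/(4R) = 7.41×10⁻⁵ T.
Each semi-infinite lead is at perpendicular distance R = 0.0746 m from the centre, with the perpendicular foot at its near end, so it contributes μ₀I/(4πR); both point the same way, together 4.72×10⁻⁵ T.
Arc and leads all point the same direction: B = 7.41×10⁻⁵ + 4.72×10⁻⁵ = 1.21×10⁻⁴ T.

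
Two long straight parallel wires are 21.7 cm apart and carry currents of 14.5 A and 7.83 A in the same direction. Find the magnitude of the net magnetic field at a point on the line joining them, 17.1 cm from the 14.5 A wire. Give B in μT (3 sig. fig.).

B ≈ 17.1 μT

Each long wire gives B = μ₀I/(2πd). Distances are d₁ = 0.171 m and d₂ = 0.046 m.
B₁ = 1.70×10⁻⁵ T, B₂ = 3.40×10⁻⁵ T.
Between parallel currents the two contributions point in opposite directions, so they subtract. B = |B₁ − B₂| = |1.70×10⁻⁵ − 3.40×10⁻⁵| = 1.71×10⁻⁵ T.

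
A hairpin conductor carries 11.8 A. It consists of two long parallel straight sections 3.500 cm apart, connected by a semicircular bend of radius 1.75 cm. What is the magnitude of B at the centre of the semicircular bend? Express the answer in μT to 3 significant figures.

B ≈ 347 μT

The semicircular arc contributes B_arc = μ₀I·π/(4πR) = μ₀I/(4R) = 2.12×10⁻⁴ T.
Each semi-infinite lead is at perpendicular distance R = 0.0175 m from the centre, with the perpendicular foot at its near end, so it contributes μ₀I/(4πR); both point the same way, together 1.35×10⁻⁴ T.
Arc and leads all point the same direction: B = 2.12×10⁻⁴ + 1.35×10⁻⁴ = 3.47×10⁻⁴ T.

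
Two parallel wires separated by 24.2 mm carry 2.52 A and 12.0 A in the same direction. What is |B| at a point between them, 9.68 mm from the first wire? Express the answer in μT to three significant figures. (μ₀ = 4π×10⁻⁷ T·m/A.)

Each long wire gives B = μ₀I/(2πd). Distances are d₁ = 0.00968 m and d₂ = 0.01452 m.
B₁ = 5.21×10⁻⁵ T, B₂ = 1.65×10⁻⁴ T.
Between parallel currents the two contributions point in opposite directions, so they subtract. B = |B₁ − B₂| = |5.21×10⁻⁵ − 1.65×10⁻⁴| = 1.13×10⁻⁴ T.

B ≈ 113 μT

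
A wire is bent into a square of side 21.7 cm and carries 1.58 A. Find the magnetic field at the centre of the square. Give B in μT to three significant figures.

B ≈ 8.24 μT

Each side is a finite straight segment at perpendicular distance d = a/(2 tan(π/4)) = 0.1085 m from the centre, with end-angles ±π/4.
One side contributes B₁ = (μ₀I/4πd)·2 sin(π/4) = 2.06×10⁻⁶ T.
All 4 sides add in the same direction: B = 4 × 2.06×10⁻⁶ = 8.24×10⁻⁶ T.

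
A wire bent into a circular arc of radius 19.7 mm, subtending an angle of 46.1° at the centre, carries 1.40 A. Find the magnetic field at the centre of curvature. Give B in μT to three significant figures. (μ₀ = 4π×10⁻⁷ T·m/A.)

B ≈ 5.72 μT

The Biot–Savart field of a circular arc at its centre is B = μ₀Iφ/(4πR), with φ = 0.8046 rad.
B = (4π×10⁻⁷ × 1.40 × 0.8046) / (4π × 0.0197) = 5.72×10⁻⁶ T.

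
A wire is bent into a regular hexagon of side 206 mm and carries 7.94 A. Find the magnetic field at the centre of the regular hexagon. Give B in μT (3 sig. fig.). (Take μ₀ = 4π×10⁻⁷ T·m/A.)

Each side is a finite straight segment at perpendicular distance d = a/(2 tan(π/6)) = 0.1784 m from the centre, with end-angles ±π/6.
One side contributes B₁ = (μ₀I/4πd)·2 sin(π/6) = 4.45×10⁻⁶ T.
All 6 sides add in the same direction: B = 6 × 4.45×10⁻⁶ = 2.67×10⁻⁵ T.

B ≈ 26.7 μT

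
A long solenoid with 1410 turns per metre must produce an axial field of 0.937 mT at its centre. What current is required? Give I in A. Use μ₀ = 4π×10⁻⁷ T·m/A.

I ≈ 0.529 A

Inside a long solenoid B = μ₀nI with n = 1410 m⁻¹, so I = B/(μ₀n).
I = 9.37×10⁻⁴ / (4π×10⁻⁷ × 1410) = 0.529 A.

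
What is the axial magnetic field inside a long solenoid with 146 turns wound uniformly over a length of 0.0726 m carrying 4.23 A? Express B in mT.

B ≈ 10.7 mT

Inside a long solenoid, B = μ₀nI with n = 2011 turns/m.
B = 4π×10⁻⁷ × 2011 × 4.23 = 1.07×10⁻² T.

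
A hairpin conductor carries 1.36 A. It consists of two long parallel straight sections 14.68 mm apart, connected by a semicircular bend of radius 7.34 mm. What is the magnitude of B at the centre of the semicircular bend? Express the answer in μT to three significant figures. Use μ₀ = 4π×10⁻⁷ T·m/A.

B ≈ 95.3 μT

The semicircular arc contributes B_arc = μ₀I·π/(4πR) = μ₀I/(4R) = 5.82×10⁻⁵ T.
Each semi-infinite lead is at perpendicular distance R = 0.00734 m from the centre, with the perpendicular foot at its near end, so it contributes μ₀I/(4πR); both point the same way, together 3.71×10⁻⁵ T.
Arc and leads all point the same direction: B = 5.82×10⁻⁵ + 3.71×10⁻⁵ = 9.53×10⁻⁵ T.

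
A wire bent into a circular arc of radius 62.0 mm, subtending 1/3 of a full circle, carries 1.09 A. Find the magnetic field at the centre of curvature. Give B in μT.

The Biot–Savart field of a circular arc at its centre is B = μ₀Iφ/(4πR), with φ = 2.094 rad.
B = (4π×10⁻⁷ × 1.09 × 2.094) / (4π × 0.062) = 3.68×10⁻⁶ T.

B ≈ 3.68 μT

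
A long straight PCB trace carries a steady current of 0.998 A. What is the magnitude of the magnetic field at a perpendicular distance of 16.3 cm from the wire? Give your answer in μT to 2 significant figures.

For an infinitely long straight wire, B = μ₀I/(2πd).
B = (4π×10⁻⁷ × 0.998) / (2π × 0.163) = 1.22×10⁻⁶ T.

B ≈ 1.2 μT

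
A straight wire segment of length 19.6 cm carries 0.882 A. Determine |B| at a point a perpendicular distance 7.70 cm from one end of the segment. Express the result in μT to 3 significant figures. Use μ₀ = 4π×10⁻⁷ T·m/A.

B ≈ 1.07 μT

For a finite straight segment, B = (μ₀I/4πd)(sinθ₁ + sinθ₂), where θ₁, θ₂ are the angles from the perpendicular to each end.
The perpendicular foot is at one end, so the two end-offsets along the wire are 0 and L = 0.196 m.
sinθ₁ = 0/√(0²+0.077²) = 0.0000; sinθ₂ = 0.196/√(0.196²+0.077²) = 0.9308.
B = (4π×10⁻⁷ × 0.882) / (4π × 0.077) × (0.0000 + 0.9308) = 1.07×10⁻⁶ T.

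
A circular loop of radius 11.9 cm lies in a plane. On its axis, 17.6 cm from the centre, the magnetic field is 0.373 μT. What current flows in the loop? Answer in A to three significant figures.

On the axis of a loop, B = μ₀IR²/[2(R²+z²)^(3/2)], so I = 2B(R²+z²)^(3/2)/(μ₀R²).
R² + z² = 0.01416 + 0.03098 = 0.04514 m²; raised to 3/2 gives 9.59×10⁻³ m³.
I = 2 × 3.73×10⁻⁷ × 9.59×10⁻³ / (1.26×10⁻⁶ × 0.01416) = 0.402 A.

I ≈ 0.402 A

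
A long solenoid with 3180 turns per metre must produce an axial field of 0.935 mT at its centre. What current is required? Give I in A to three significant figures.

I ≈ 0.234 A

Inside a long solenoid B = μ₀nI with n = 3180 m⁻¹, so I = B/(μ₀n).
I = 9.35×10⁻⁴ / (4π×10⁻⁷ × 3180) = 0.234 A.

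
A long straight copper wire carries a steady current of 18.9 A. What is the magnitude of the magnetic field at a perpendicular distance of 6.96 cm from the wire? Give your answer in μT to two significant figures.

For an infinitely long straight wire, B = μ₀I/(2πd).
B = (4π×10⁻⁷ × 18.9) / (2π × 0.0696) = 5.43×10⁻⁵ T.

B ≈ 54 μT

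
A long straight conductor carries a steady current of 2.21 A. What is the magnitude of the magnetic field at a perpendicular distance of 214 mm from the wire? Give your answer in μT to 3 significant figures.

B ≈ 2.07 μT

For an infinitely long straight wire, B = μ₀I/(2πd).
B = (4π×10⁻⁷ × 2.21) / (2π × 0.214) = 2.07×10⁻⁶ T.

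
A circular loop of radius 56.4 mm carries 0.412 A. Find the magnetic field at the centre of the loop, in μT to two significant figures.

B ≈ 4.6 μT

At the centre of a circular loop the Biot–Savart law gives B = μ₀I/(2R).
B = (4π×10⁻⁷ × 0.412) / (2 × 0.0564) = 4.59×10⁻⁶ T.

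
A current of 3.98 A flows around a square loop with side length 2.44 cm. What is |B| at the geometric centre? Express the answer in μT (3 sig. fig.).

B ≈ 185 μT

Each side is a finite straight segment at perpendicular distance d = a/(2 tan(π/4)) = 0.0122 m from the centre, with end-angles ±π/4.
One side contributes B₁ = (μ₀I/4πd)·2 sin(π/4) = 4.61×10⁻⁵ T.
All 4 sides add in the same direction: B = 4 × 4.61×10⁻⁵ = 1.85×10⁻⁴ T.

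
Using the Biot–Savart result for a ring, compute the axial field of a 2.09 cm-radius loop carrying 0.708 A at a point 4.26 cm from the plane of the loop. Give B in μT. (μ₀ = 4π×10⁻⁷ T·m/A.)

B ≈ 1.82 μT

On the axis of a circular loop, B = μ₀IR² / [2(R²+z²)^(3/2)].
R² + z² = (0.0209)² + (0.0426)² = 0.002252 m², and (R²+z²)^(3/2) = 1.07×10⁻⁴ m³.
B = (4π×10⁻⁷ × 0.708 × 0.0004368) / (2 × 1.07×10⁻⁴) = 1.82×10⁻⁶ T.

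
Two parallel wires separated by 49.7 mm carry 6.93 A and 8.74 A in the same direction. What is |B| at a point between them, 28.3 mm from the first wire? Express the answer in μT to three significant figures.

Each long wire gives B = μ₀I/(2πd). Distances are d₁ = 0.0283 m and d₂ = 0.0214 m.
B₁ = 4.90×10⁻⁵ T, B₂ = 8.17×10⁻⁵ T.
Between parallel currents the two contributions point in opposite directions, so they subtract. B = |B₁ − B₂| = |4.90×10⁻⁵ − 8.17×10⁻⁵| = 3.27×10⁻⁵ T.

B ≈ 32.7 μT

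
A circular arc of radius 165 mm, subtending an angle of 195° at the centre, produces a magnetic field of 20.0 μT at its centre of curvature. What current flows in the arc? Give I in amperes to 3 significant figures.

For a circular arc, B = μ₀Iφ/(4πR) with φ in radians; here φ = 3.403 rad.
So I = 4πRB/(μ₀φ) = 4π × 0.165 × 2.00×10⁻⁵ / (4π×10⁻⁷ × 3.403) = 9.70 A.

I ≈ 9.70 A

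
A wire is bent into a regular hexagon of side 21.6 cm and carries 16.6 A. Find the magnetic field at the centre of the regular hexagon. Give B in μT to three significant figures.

B ≈ 53.2 μT

Each side is a finite straight segment at perpendicular distance d = a/(2 tan(π/6)) = 0.1871 m from the centre, with end-angles ±π/6.
One side contributes B₁ = (μ₀I/4πd)·2 sin(π/6) = 8.87×10⁻⁶ T.
All 6 sides add in the same direction: B = 6 × 8.87×10⁻⁶ = 5.32×10⁻⁵ T.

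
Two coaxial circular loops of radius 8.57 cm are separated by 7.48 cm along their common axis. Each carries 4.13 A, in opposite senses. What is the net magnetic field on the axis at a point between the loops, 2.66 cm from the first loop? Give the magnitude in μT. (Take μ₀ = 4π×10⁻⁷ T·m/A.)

Each loop contributes B = μ₀IR²/[2(R²+z²)^(3/2)] on the axis, with z measured from that loop.
Loop 1 (z = 0.0266 m): B₁ = 2.64×10⁻⁵ T. Loop 2 (z = 0.0482 m): B₂ = 2.00×10⁻⁵ T.
The fields oppose: B = |B₁ − B₂| = 6.33×10⁻⁶ T.

B ≈ 6.33 μT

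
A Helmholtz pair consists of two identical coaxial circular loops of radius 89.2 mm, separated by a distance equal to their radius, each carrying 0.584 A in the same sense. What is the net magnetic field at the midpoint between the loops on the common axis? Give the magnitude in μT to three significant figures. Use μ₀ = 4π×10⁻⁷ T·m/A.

Each loop contributes B = μ₀IR²/[2(R²+z²)^(3/2)] on the axis, with z measured from that loop.
Loop 1 (z = 0.0446 m): B₁ = 2.94×10⁻⁶ T. Loop 2 (z = 0.0446 m): B₂ = 2.94×10⁻⁶ T.
The fields add: B = B₁ + B₂ = 5.89×10⁻⁶ T.

B ≈ 5.89 μT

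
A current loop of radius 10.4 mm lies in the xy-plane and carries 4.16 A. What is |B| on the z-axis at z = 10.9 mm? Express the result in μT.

B ≈ 82.7 μT

On the axis of a circular loop, B = μ₀IR² / [2(R²+z²)^(3/2)].
R² + z² = (0.0104)² + (0.0109)² = 0.000227 m², and (R²+z²)^(3/2) = 3.42×10⁻⁶ m³.
B = (4π×10⁻⁷ × 4.16 × 0.0001082) / (2 × 3.42×10⁻⁶) = 8.27×10⁻⁵ T.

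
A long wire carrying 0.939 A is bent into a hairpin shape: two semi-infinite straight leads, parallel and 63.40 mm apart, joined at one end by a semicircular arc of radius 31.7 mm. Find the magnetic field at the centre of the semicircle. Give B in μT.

B ≈ 15.2 μT

The semicircular arc contributes B_arc = μ₀I·π/(4πR) = μ₀I/(4R) = 9.31×10⁻⁶ T.
Each semi-infinite lead is at perpendicular distance R = 0.0317 m from the centre, with the perpendicular foot at its near end, so it contributes μ₀I/(4πR); both point the same way, together 5.92×10⁻⁶ T.
Arc and leads all point the same direction: B = 9.31×10⁻⁶ + 5.92×10⁻⁶ = 1.52×10⁻⁵ T.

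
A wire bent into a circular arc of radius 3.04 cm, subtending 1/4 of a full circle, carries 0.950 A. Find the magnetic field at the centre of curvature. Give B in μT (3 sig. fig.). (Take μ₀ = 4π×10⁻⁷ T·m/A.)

The Biot–Savart field of a circular arc at its centre is B = μ₀Iφ/(4πR), with φ = 1.571 rad.
B = (4π×10⁻⁷ × 0.950 × 1.571) / (4π × 0.0304) = 4.91×10⁻⁶ T.

B ≈ 4.91 μT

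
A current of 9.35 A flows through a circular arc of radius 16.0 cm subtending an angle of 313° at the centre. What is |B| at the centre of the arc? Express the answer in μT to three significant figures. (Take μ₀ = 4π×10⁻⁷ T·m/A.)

The Biot–Savart field of a circular arc at its centre is B = μ₀Iφ/(4πR), with φ = 5.463 rad.
B = (4π×10⁻⁷ × 9.35 × 5.463) / (4π × 0.16) = 3.19×10⁻⁵ T.

B ≈ 31.9 μT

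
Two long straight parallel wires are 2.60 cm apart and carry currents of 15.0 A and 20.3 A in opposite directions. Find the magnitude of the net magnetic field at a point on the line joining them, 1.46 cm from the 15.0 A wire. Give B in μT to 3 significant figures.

Each long wire gives B = μ₀I/(2πd). Distances are d₁ = 0.0146 m and d₂ = 0.0114 m.
B₁ = 2.05×10⁻⁴ T, B₂ = 3.56×10⁻⁴ T.
Between antiparallel currents both contributions point the same way, so they add. B = B₁ + B₂ = 2.05×10⁻⁴ + 3.56×10⁻⁴ = 5.62×10⁻⁴ T.

B ≈ 562 μT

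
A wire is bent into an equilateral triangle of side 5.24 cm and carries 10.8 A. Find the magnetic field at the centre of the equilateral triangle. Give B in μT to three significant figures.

Each side is a finite straight segment at perpendicular distance d = a/(2 tan(π/3)) = 0.01513 m from the centre, with end-angles ±π/3.
One side contributes B₁ = (μ₀I/4πd)·2 sin(π/3) = 1.24×10⁻⁴ T.
All 3 sides add in the same direction: B = 3 × 1.24×10⁻⁴ = 3.71×10⁻⁴ T.

B ≈ 371 μT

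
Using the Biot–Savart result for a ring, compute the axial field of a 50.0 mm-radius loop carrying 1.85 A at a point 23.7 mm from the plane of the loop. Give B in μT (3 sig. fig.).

B ≈ 17.2 μT

On the axis of a circular loop, B = μ₀IR² / [2(R²+z²)^(3/2)].
R² + z² = (0.05)² + (0.0237)² = 0.003062 m², and (R²+z²)^(3/2) = 1.69×10⁻⁴ m³.
B = (4π×10⁻⁷ × 1.85 × 0.0025) / (2 × 1.69×10⁻⁴) = 1.72×10⁻⁵ T.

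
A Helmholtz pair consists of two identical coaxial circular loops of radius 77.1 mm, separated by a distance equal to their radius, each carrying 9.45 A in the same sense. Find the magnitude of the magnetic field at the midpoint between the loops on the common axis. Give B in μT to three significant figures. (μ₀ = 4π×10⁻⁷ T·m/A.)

Each loop contributes B = μ₀IR²/[2(R²+z²)^(3/2)] on the axis, with z measured from that loop.
Loop 1 (z = 0.03855 m): B₁ = 5.51×10⁻⁵ T. Loop 2 (z = 0.03855 m): B₂ = 5.51×10⁻⁵ T.
The fields add: B = B₁ + B₂ = 1.10×10⁻⁴ T.

B ≈ 110 μT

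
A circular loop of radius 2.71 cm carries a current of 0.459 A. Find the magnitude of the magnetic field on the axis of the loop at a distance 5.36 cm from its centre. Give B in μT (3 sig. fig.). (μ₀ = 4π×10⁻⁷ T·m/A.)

On the axis of a circular loop, B = μ₀IR² / [2(R²+z²)^(3/2)].
R² + z² = (0.0271)² + (0.0536)² = 0.003607 m², and (R²+z²)^(3/2) = 2.17×10⁻⁴ m³.
B = (4π×10⁻⁷ × 0.459 × 0.0007344) / (2 × 2.17×10⁻⁴) = 9.78×10⁻⁷ T.

B ≈ 0.978 μT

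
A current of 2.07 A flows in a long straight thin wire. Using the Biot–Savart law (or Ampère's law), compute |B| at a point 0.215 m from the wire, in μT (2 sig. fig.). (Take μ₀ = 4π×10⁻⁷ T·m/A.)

B ≈ 1.9 μT

For an infinitely long straight wire, B = μ₀I/(2πd).
B = (4π×10⁻⁷ × 2.07) / (2π × 0.215) = 1.93×10⁻⁶ T.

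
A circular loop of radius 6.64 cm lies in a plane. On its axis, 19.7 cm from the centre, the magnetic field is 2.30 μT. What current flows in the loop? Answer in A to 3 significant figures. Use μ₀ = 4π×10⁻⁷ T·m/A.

I ≈ 7.46 A

On the axis of a loop, B = μ₀IR²/[2(R²+z²)^(3/2)], so I = 2B(R²+z²)^(3/2)/(μ₀R²).
R² + z² = 0.004409 + 0.03881 = 0.04322 m²; raised to 3/2 gives 8.98×10⁻³ m³.
I = 2 × 2.30×10⁻⁶ × 8.98×10⁻³ / (1.26×10⁻⁶ × 0.004409) = 7.46 A.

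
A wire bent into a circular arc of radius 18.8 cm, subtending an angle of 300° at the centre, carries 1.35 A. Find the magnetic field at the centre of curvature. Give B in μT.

B ≈ 3.76 μT

The Biot–Savart field of a circular arc at its centre is B = μ₀Iφ/(4πR), with φ = 5.236 rad.
B = (4π×10⁻⁷ × 1.35 × 5.236) / (4π × 0.188) = 3.76×10⁻⁶ T.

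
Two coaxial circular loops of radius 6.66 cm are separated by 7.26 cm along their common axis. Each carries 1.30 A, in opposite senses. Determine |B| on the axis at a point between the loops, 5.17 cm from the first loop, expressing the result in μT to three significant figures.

Each loop contributes B = μ₀IR²/[2(R²+z²)^(3/2)] on the axis, with z measured from that loop.
Loop 1 (z = 0.0517 m): B₁ = 6.05×10⁻⁶ T. Loop 2 (z = 0.0209 m): B₂ = 1.07×10⁻⁵ T.
The fields oppose: B = |B₁ − B₂| = 4.61×10⁻⁶ T.

B ≈ 4.61 μT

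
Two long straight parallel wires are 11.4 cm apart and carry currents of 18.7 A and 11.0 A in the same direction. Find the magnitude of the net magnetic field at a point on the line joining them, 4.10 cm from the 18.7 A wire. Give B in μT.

B ≈ 61.1 μT

Each long wire gives B = μ₀I/(2πd). Distances are d₁ = 0.041 m and d₂ = 0.073 m.
B₁ = 9.12×10⁻⁵ T, B₂ = 3.01×10⁻⁵ T.
Between parallel currents the two contributions point in opposite directions, so they subtract. B = |B₁ − B₂| = |9.12×10⁻⁵ − 3.01×10⁻⁵| = 6.11×10⁻⁵ T.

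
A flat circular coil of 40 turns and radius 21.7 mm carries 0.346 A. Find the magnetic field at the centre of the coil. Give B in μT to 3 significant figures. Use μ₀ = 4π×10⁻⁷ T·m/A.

B ≈ 401 μT

For an N-turn flat coil, B = Nμ₀I/(2R) with R = 0.0217 m.
B = 40 × 1.00×10⁻⁵ T = 4.01×10⁻⁴ T.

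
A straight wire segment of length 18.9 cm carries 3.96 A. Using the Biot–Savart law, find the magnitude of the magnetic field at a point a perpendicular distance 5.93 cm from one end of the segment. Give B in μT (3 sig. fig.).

For a finite straight segment, B = (μ₀I/4πd)(sinθ₁ + sinθ₂), where θ₁, θ₂ are the angles from the perpendicular to each end.
The perpendicular foot is at one end, so the two end-offsets along the wire are 0 and L = 0.189 m.
sinθ₁ = 0/√(0²+0.0593²) = 0.0000; sinθ₂ = 0.189/√(0.189²+0.0593²) = 0.9541.
B = (4π×10⁻⁷ × 3.96) / (4π × 0.0593) × (0.0000 + 0.9541) = 6.37×10⁻⁶ T.

B ≈ 6.37 μT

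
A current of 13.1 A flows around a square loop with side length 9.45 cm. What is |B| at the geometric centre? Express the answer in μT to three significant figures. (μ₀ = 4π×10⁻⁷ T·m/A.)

B ≈ 157 μT

Each side is a finite straight segment at perpendicular distance d = a/(2 tan(π/4)) = 0.04725 m from the centre, with end-angles ±π/4.
One side contributes B₁ = (μ₀I/4πd)·2 sin(π/4) = 3.92×10⁻⁵ T.
All 4 sides add in the same direction: B = 4 × 3.92×10⁻⁵ = 1.57×10⁻⁴ T.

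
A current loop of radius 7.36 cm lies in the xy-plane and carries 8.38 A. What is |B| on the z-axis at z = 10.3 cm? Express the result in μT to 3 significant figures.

On the axis of a circular loop, B = μ₀IR² / [2(R²+z²)^(3/2)].
R² + z² = (0.0736)² + (0.103)² = 0.01603 m², and (R²+z²)^(3/2) = 2.03×10⁻³ m³.
B = (4π×10⁻⁷ × 8.38 × 0.005417) / (2 × 2.03×10⁻³) = 1.41×10⁻⁵ T.

B ≈ 14.1 μT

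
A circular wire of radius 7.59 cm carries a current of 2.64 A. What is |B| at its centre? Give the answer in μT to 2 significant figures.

At the centre of a circular loop the Biot–Savart law gives B = μ₀I/(2R).
B = (4π×10⁻⁷ × 2.64) / (2 × 0.0759) = 2.19×10⁻⁵ T.

B ≈ 22 μT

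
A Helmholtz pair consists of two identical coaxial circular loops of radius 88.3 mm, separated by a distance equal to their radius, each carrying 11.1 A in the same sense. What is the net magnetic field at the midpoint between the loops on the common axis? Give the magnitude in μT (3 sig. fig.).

Each loop contributes B = μ₀IR²/[2(R²+z²)^(3/2)] on the axis, with z measured from that loop.
Loop 1 (z = 0.04415 m): B₁ = 5.65×10⁻⁵ T. Loop 2 (z = 0.04415 m): B₂ = 5.65×10⁻⁵ T.
The fields add: B = B₁ + B₂ = 1.13×10⁻⁴ T.

B ≈ 113 μT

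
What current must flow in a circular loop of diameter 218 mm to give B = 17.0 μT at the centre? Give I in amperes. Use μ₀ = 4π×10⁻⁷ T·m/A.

At the centre of a circular loop B = μ₀I/(2R), so I = 2RB/μ₀.
With R = 0.109 m, I = 2 × 0.109 × 1.70×10⁻⁵ / (4π×10⁻⁷) = 2.95 A.

I ≈ 2.95 A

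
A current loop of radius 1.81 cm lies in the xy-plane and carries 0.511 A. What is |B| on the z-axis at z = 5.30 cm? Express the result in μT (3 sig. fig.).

B ≈ 0.599 μT

On the axis of a circular loop, B = μ₀IR² / [2(R²+z²)^(3/2)].
R² + z² = (0.0181)² + (0.053)² = 0.003137 m², and (R²+z²)^(3/2) = 1.76×10⁻⁴ m³.
B = (4π×10⁻⁷ × 0.511 × 0.0003276) / (2 × 1.76×10⁻⁴) = 5.99×10⁻⁷ T.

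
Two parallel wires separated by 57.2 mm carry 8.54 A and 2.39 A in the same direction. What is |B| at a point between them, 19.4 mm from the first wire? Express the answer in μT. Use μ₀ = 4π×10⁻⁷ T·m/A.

Each long wire gives B = μ₀I/(2πd). Distances are d₁ = 0.0194 m and d₂ = 0.0378 m.
B₁ = 8.80×10⁻⁵ T, B₂ = 1.26×10⁻⁵ T.
Between parallel currents the two contributions point in opposite directions, so they subtract. B = |B₁ − B₂| = |8.80×10⁻⁵ − 1.26×10⁻⁵| = 7.54×10⁻⁵ T.

B ≈ 75.4 μT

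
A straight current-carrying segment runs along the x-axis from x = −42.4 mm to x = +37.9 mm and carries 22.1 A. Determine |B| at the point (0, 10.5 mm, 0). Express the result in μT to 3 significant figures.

B ≈ 407 μT

For a finite straight segment, B = (μ₀I/4πd)(sinθ₁ + sinθ₂), where θ₁, θ₂ are the angles from the perpendicular to each end.
The perpendicular distance is d = 0.0105 m; the end-offsets along the wire are a = 0.0424 m and b = 0.0379 m.
sinθ₁ = 0.0424/√(0.0424²+0.0105²) = 0.9707; sinθ₂ = 0.0379/√(0.0379²+0.0105²) = 0.9637.
B = (4π×10⁻⁷ × 22.1) / (4π × 0.0105) × (0.9707 + 0.9637) = 4.07×10⁻⁴ T.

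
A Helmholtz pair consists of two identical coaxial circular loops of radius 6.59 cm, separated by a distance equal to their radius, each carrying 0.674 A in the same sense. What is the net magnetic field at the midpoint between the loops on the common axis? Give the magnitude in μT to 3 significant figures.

Each loop contributes B = μ₀IR²/[2(R²+z²)^(3/2)] on the axis, with z measured from that loop.
Loop 1 (z = 0.03295 m): B₁ = 4.60×10⁻⁶ T. Loop 2 (z = 0.03295 m): B₂ = 4.60×10⁻⁶ T.
The fields add: B = B₁ + B₂ = 9.20×10⁻⁶ T.

B ≈ 9.20 μT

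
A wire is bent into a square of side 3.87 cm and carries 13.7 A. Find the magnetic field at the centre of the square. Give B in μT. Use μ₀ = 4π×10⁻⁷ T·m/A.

Each side is a finite straight segment at perpendicular distance d = a/(2 tan(π/4)) = 0.01935 m from the centre, with end-angles ±π/4.
One side contributes B₁ = (μ₀I/4πd)·2 sin(π/4) = 1.00×10⁻⁴ T.
All 4 sides add in the same direction: B = 4 × 1.00×10⁻⁴ = 4.01×10⁻⁴ T.

B ≈ 401 μT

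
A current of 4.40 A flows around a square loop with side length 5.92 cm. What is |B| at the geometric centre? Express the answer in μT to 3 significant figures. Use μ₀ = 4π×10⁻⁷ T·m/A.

Each side is a finite straight segment at perpendicular distance d = a/(2 tan(π/4)) = 0.0296 m from the centre, with end-angles ±π/4.
One side contributes B₁ = (μ₀I/4πd)·2 sin(π/4) = 2.10×10⁻⁵ T.
All 4 sides add in the same direction: B = 4 × 2.10×10⁻⁵ = 8.41×10⁻⁵ T.

B ≈ 84.1 μT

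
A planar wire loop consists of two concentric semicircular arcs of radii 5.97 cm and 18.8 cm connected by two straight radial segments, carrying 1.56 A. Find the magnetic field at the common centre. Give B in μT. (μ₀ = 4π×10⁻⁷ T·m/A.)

The radial connectors point toward the centre, so dl × r̂ = 0 and they contribute nothing.
Each semicircle gives μ₀I/(4R): inner arc 8.21×10⁻⁶ T, outer arc 2.61×10⁻⁶ T.
The two arcs carry current in opposite angular senses, so their fields oppose: B = |8.21×10⁻⁶ − 2.61×10⁻⁶| = 5.60×10⁻⁶ T.

B ≈ 5.60 μT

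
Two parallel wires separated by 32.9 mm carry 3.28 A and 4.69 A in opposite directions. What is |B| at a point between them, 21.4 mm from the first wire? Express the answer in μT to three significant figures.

Each long wire gives B = μ₀I/(2πd). Distances are d₁ = 0.0214 m and d₂ = 0.0115 m.
B₁ = 3.07×10⁻⁵ T, B₂ = 8.16×10⁻⁵ T.
Between antiparallel currents both contributions point the same way, so they add. B = B₁ + B₂ = 3.07×10⁻⁵ + 8.16×10⁻⁵ = 1.12×10⁻⁴ T.

B ≈ 112 μT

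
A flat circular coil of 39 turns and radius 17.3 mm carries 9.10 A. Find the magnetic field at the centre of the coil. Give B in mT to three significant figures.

For an N-turn flat coil, B = Nμ₀I/(2R) with R = 0.0173 m.
B = 39 × 3.31×10⁻⁴ T = 1.29×10⁻² T.

B ≈ 12.9 mT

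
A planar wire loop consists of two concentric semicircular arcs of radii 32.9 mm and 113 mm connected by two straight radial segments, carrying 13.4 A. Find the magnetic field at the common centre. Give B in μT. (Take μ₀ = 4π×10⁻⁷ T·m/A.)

B ≈ 90.7 μT

The radial connectors point toward the centre, so dl × r̂ = 0 and they contribute nothing.
Each semicircle gives μ₀I/(4R): inner arc 1.28×10⁻⁴ T, outer arc 3.73×10⁻⁵ T.
The two arcs carry current in opposite angular senses, so their fields oppose: B = |1.28×10⁻⁴ − 3.73×10⁻⁵| = 9.07×10⁻⁵ T.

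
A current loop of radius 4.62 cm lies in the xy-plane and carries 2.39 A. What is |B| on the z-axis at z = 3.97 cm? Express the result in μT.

B ≈ 14.2 μT

On the axis of a circular loop, B = μ₀IR² / [2(R²+z²)^(3/2)].
R² + z² = (0.0462)² + (0.0397)² = 0.003711 m², and (R²+z²)^(3/2) = 2.26×10⁻⁴ m³.
B = (4π×10⁻⁷ × 2.39 × 0.002134) / (2 × 2.26×10⁻⁴) = 1.42×10⁻⁵ T.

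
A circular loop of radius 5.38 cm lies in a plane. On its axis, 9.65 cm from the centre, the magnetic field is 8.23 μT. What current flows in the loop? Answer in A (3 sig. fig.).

I ≈ 6.10 A

On the axis of a loop, B = μ₀IR²/[2(R²+z²)^(3/2)], so I = 2B(R²+z²)^(3/2)/(μ₀R²).
R² + z² = 0.002894 + 0.009312 = 0.01221 m²; raised to 3/2 gives 1.35×10⁻³ m³.
I = 2 × 8.23×10⁻⁶ × 1.35×10⁻³ / (1.26×10⁻⁶ × 0.002894) = 6.10 A.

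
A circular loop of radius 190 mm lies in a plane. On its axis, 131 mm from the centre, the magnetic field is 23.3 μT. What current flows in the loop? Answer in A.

On the axis of a loop, B = μ₀IR²/[2(R²+z²)^(3/2)], so I = 2B(R²+z²)^(3/2)/(μ₀R²).
R² + z² = 0.0361 + 0.01716 = 0.05326 m²; raised to 3/2 gives 1.23×10⁻² m³.
I = 2 × 2.33×10⁻⁵ × 1.23×10⁻² / (1.26×10⁻⁶ × 0.0361) = 12.6 A.

I ≈ 12.6 A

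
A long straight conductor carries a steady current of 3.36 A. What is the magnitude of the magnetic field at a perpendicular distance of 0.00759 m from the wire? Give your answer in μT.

B ≈ 88.5 μT

For an infinitely long straight wire, B = μ₀I/(2πd).
B = (4π×10⁻⁷ × 3.36) / (2π × 0.00759) = 8.85×10⁻⁵ T.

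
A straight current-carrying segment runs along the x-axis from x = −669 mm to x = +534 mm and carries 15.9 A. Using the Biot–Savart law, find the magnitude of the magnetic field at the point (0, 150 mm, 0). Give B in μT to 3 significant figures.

B ≈ 20.5 μT

For a finite straight segment, B = (μ₀I/4πd)(sinθ₁ + sinθ₂), where θ₁, θ₂ are the angles from the perpendicular to each end.
The perpendicular distance is d = 0.15 m; the end-offsets along the wire are a = 0.669 m and b = 0.534 m.
sinθ₁ = 0.669/√(0.669²+0.15²) = 0.9758; sinθ₂ = 0.534/√(0.534²+0.15²) = 0.9627.
B = (4π×10⁻⁷ × 15.9) / (4π × 0.15) × (0.9758 + 0.9627) = 2.05×10⁻⁵ T.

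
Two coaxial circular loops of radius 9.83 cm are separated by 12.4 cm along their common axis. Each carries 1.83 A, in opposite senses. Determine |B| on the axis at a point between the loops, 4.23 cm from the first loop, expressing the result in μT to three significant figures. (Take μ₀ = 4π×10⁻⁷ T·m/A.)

Each loop contributes B = μ₀IR²/[2(R²+z²)^(3/2)] on the axis, with z measured from that loop.
Loop 1 (z = 0.0423 m): B₁ = 9.07×10⁻⁶ T. Loop 2 (z = 0.0817 m): B₂ = 5.32×10⁻⁶ T.
The fields oppose: B = |B₁ − B₂| = 3.75×10⁻⁶ T.

B ≈ 3.75 μT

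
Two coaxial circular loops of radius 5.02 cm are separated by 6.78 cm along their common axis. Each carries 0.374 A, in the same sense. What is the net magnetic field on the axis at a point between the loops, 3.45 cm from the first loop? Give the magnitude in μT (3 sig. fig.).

Each loop contributes B = μ₀IR²/[2(R²+z²)^(3/2)] on the axis, with z measured from that loop.
Loop 1 (z = 0.0345 m): B₁ = 2.62×10⁻⁶ T. Loop 2 (z = 0.0333 m): B₂ = 2.71×10⁻⁶ T.
The fields add: B = B₁ + B₂ = 5.33×10⁻⁶ T.

B ≈ 5.33 μT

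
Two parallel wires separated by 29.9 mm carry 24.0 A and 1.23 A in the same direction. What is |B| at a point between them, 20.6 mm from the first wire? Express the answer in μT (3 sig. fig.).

B ≈ 207 μT

Each long wire gives B = μ₀I/(2πd). Distances are d₁ = 0.0206 m and d₂ = 0.0093 m.
B₁ = 2.33×10⁻⁴ T, B₂ = 2.65×10⁻⁵ T.
Between parallel currents the two contributions point in opposite directions, so they subtract. B = |B₁ − B₂| = |2.33×10⁻⁴ − 2.65×10⁻⁵| = 2.07×10⁻⁴ T.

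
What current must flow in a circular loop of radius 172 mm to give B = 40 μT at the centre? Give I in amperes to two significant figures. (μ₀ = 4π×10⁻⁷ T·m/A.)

I ≈ 11 A

At the centre of a circular loop B = μ₀I/(2R), so I = 2RB/μ₀.
With R = 0.172 m, I = 2 × 0.172 × 4.00×10⁻⁵ / (4π×10⁻⁷) = 10.9 A.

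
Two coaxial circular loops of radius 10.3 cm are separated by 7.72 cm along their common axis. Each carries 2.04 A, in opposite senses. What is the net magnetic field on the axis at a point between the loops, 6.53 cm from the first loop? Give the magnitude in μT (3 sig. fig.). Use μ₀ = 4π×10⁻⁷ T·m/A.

B ≈ 4.70 μT

Each loop contributes B = μ₀IR²/[2(R²+z²)^(3/2)] on the axis, with z measured from that loop.
Loop 1 (z = 0.0653 m): B₁ = 7.50×10⁻⁶ T. Loop 2 (z = 0.0119 m): B₂ = 1.22×10⁻⁵ T.
The fields oppose: B = |B₁ − B₂| = 4.70×10⁻⁶ T.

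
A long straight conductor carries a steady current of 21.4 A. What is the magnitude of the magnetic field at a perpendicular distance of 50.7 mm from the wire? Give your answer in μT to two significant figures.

B ≈ 84 μT

For an infinitely long straight wire, B = μ₀I/(2πd).
B = (4π×10⁻⁷ × 21.4) / (2π × 0.0507) = 8.44×10⁻⁵ T.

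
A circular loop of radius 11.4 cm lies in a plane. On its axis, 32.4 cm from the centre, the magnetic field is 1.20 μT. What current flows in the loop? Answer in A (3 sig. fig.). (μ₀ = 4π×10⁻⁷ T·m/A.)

I ≈ 5.95 A

On the axis of a loop, B = μ₀IR²/[2(R²+z²)^(3/2)], so I = 2B(R²+z²)^(3/2)/(μ₀R²).
R² + z² = 0.013 + 0.105 = 0.118 m²; raised to 3/2 gives 4.05×10⁻² m³.
I = 2 × 1.20×10⁻⁶ × 4.05×10⁻² / (1.26×10⁻⁶ × 0.013) = 5.95 A.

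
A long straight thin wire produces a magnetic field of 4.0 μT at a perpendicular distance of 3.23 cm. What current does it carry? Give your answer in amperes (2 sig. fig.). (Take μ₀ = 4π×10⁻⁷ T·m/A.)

I ≈ 0.65 A

For a long straight wire B = μ₀I/(2πd), so I = 2πdB/μ₀.
I = 2π × 0.0323 × 4.00×10⁻⁶ / (4π×10⁻⁷) = 0.646 A.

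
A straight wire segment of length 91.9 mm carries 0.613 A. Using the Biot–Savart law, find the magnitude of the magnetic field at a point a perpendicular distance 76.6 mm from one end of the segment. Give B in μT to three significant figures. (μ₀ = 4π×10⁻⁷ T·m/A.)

B ≈ 0.615 μT

For a finite straight segment, B = (μ₀I/4πd)(sinθ₁ + sinθ₂), where θ₁, θ₂ are the angles from the perpendicular to each end.
The perpendicular foot is at one end, so the two end-offsets along the wire are 0 and L = 0.0919 m.
sinθ₁ = 0/√(0²+0.0766²) = 0.0000; sinθ₂ = 0.0919/√(0.0919²+0.0766²) = 0.7682.
B = (4π×10⁻⁷ × 0.613) / (4π × 0.0766) × (0.0000 + 0.7682) = 6.15×10⁻⁷ T.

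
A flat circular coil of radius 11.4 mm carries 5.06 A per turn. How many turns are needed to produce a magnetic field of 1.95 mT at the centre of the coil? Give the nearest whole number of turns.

N = 7

For an N-turn coil, B = Nμ₀I/(2R). A single turn gives B₁ = 2.79×10⁻⁴ T with R = 0.0114 m.
N = B/B₁ = 1.95×10⁻³ / 2.79×10⁻⁴ = 6.99.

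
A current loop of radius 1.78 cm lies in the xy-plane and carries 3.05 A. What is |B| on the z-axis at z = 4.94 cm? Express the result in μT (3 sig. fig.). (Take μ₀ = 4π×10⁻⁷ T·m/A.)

B ≈ 4.19 μT

On the axis of a circular loop, B = μ₀IR² / [2(R²+z²)^(3/2)].
R² + z² = (0.0178)² + (0.0494)² = 0.002757 m², and (R²+z²)^(3/2) = 1.45×10⁻⁴ m³.
B = (4π×10⁻⁷ × 3.05 × 0.0003168) / (2 × 1.45×10⁻⁴) = 4.19×10⁻⁶ T.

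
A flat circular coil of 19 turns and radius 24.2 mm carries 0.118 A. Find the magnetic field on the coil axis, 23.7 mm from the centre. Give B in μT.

B ≈ 21.2 μT

For an N-turn flat coil, B = Nμ₀IR²/[2(R²+z²)^(3/2)] with R = 0.0242 m, z = 0.0237 m.
B = 19 × 1.12×10⁻⁶ T = 2.12×10⁻⁵ T.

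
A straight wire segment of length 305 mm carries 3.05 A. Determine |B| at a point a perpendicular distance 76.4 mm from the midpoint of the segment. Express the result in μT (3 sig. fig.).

B ≈ 7.14 μT

For a finite straight segment, B = (μ₀I/4πd)(sinθ₁ + sinθ₂), where θ₁, θ₂ are the angles from the perpendicular to each end.
The perpendicular from the point meets the wire at its midpoint, so each end is L/2 = 0.1525 m away along the wire.
sinθ₁ = 0.1525/√(0.1525²+0.0764²) = 0.8941; sinθ₂ = 0.1525/√(0.1525²+0.0764²) = 0.8941.
B = (4π×10⁻⁷ × 3.05) / (4π × 0.0764) × (0.8941 + 0.8941) = 7.14×10⁻⁶ T.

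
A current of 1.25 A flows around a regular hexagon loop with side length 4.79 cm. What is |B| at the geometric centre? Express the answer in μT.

Each side is a finite straight segment at perpendicular distance d = a/(2 tan(π/6)) = 0.04148 m from the centre, with end-angles ±π/6.
One side contributes B₁ = (μ₀I/4πd)·2 sin(π/6) = 3.01×10⁻⁶ T.
All 6 sides add in the same direction: B = 6 × 3.01×10⁻⁶ = 1.81×10⁻⁵ T.

B ≈ 18.1 μT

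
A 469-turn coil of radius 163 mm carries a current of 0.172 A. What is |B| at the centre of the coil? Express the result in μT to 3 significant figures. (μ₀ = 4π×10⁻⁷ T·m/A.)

For an N-turn flat coil, B = Nμ₀I/(2R) with R = 0.163 m.
B = 469 × 6.63×10⁻⁷ T = 3.11×10⁻⁴ T.

B ≈ 311 μT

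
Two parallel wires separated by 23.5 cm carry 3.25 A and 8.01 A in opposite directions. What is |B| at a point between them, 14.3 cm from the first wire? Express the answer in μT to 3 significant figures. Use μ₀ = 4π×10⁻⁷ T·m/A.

Each long wire gives B = μ₀I/(2πd). Distances are d₁ = 0.143 m and d₂ = 0.092 m.
B₁ = 4.55×10⁻⁶ T, B₂ = 1.74×10⁻⁵ T.
Between antiparallel currents both contributions point the same way, so they add. B = B₁ + B₂ = 4.55×10⁻⁶ + 1.74×10⁻⁵ = 2.20×10⁻⁵ T.

B ≈ 22.0 μT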